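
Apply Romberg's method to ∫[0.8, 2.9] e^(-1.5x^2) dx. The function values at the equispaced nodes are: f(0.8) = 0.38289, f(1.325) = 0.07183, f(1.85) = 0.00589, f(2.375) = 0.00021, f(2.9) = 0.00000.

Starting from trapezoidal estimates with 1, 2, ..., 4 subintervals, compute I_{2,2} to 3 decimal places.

I_{0,0} (trapezoid, 1 panel, h=2.1000): 0.40203
I_{1,0} (trapezoid, 2 panels, h=1.0500): 0.20720
I_{2,0} (trapezoid, 4 panels, h=0.5250): 0.14142
I_{1,1} = 0.20720 + (0.20720 − 0.40203)/3 = 0.14226
I_{2,1} = 0.14142 + (0.14142 − 0.20720)/3 = 0.11949
I_{2,2} = 0.11949 + (0.11949 − 0.14226)/15 = 0.11797

0.118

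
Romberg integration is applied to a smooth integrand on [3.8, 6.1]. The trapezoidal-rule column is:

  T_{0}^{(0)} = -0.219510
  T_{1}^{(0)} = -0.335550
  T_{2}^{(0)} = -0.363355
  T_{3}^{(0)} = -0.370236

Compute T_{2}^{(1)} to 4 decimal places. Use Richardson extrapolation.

T_{2}^{(1)} = (4·(-0.363355) − (-0.335550)) / 3 = -0.372623

-0.3726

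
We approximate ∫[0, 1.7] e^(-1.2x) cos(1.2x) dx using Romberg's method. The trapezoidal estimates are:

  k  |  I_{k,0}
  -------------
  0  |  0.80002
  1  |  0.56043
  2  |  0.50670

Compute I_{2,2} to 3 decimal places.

0.489

Richardson extrapolation on the trapezoidal column (denominator 4−1=3):
I_{1,1} = 0.56043 + (0.56043 − 0.80002)/3 = 0.48057
I_{2,1} = (4·0.50670 − 0.56043) / 3 = 0.48879
I_{2,2} = (16·0.48879 − 0.48057) / 15 = 0.48934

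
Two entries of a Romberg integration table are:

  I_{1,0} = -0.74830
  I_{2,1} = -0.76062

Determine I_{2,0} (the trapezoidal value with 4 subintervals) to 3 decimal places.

From I_{2,1} = (4·I_{2,0} − I_{1,0})/3, solve for I_{2,0}:
4·I_{2,0} = 3·(-0.76062) + (-0.74830) = -3.03016
I_{2,0} = -0.75754

-0.758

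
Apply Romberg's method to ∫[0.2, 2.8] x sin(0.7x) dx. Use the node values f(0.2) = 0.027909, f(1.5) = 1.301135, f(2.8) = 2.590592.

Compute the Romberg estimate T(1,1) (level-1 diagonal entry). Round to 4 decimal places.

3.3900

T(0,0) (trapezoid, 1 panel, h=2.6000): 3.404051
T(1,0) (trapezoid, 2 panels, h=1.3000): 3.393501
T(1,1) = 3.393501 + (3.393501 − 3.404051)/3 = 3.389984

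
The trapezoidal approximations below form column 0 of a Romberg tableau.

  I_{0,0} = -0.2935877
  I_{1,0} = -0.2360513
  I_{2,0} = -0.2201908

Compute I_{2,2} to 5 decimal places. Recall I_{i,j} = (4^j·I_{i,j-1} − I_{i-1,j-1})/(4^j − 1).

I_{1,1} = -0.2360513 + (-0.2360513 − (-0.2935877))/3 = -0.2168725
I_{2,1} = (4·(-0.2201908) − (-0.2360513)) / 3 = -0.2149040
I_{2,2} = -0.2149040 + (-0.2149040 − (-0.2168725))/15 = -0.2147728
(Column j=1 coincides with Simpson's rule on the same nodes.)

-0.21477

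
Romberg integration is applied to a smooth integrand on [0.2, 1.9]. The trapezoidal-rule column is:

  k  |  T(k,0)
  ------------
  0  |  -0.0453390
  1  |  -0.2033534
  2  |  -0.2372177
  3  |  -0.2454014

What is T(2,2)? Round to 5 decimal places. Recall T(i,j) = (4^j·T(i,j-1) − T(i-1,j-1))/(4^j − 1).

-0.24800

Richardson extrapolation on the trapezoidal column (denominator 4−1=3):
T(1,1) = (4·(-0.2033534) − (-0.0453390)) / 3 = -0.2560249
T(2,1) = -0.2372177 + (-0.2372177 − (-0.2033534))/3 = -0.2485058
T(2,2) = -0.2485058 + (-0.2485058 − (-0.2560249))/15 = -0.2480045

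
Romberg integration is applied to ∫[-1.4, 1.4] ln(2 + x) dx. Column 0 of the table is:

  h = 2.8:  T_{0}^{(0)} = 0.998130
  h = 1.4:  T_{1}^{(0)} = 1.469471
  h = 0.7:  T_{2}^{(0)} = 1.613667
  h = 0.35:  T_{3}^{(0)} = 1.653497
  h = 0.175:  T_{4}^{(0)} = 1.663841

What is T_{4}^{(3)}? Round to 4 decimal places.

1.6673

T_{2}^{(1)} = (4·1.613667 − 1.469471) / 3 = 1.661732
T_{3}^{(1)} = 1.653497 + (1.653497 − 1.613667)/3 = 1.666774
T_{4}^{(1)} = 1.663841 + (1.663841 − 1.653497)/3 = 1.667289
T_{3}^{(2)} = 1.666774 + (1.666774 − 1.661732)/15 = 1.667110
T_{4}^{(2)} = (16·1.667289 − 1.666774) / 15 = 1.667323
T_{4}^{(3)} = 1.667323 + (1.667323 − 1.667110)/63 = 1.667326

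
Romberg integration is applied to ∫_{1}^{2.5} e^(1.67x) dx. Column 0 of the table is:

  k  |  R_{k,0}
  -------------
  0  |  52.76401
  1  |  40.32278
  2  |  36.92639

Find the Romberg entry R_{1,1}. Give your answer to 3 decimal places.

Richardson extrapolation on the trapezoidal column (denominator 4−1=3):
R_{1,1} = (4·40.32278 − 52.76401) / 3 = 36.17570

36.176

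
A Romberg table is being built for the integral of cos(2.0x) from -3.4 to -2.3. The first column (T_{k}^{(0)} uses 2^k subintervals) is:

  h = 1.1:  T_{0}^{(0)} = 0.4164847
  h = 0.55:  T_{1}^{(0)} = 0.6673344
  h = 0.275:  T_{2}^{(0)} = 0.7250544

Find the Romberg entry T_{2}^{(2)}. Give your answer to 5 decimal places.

0.74385

T_{1}^{(1)} = (4·0.6673344 − 0.4164847) / 3 = 0.7509510
T_{2}^{(1)} = 0.7250544 + (0.7250544 − 0.6673344)/3 = 0.7442944
T_{2}^{(2)} = 0.7442944 + (0.7442944 − 0.7509510)/15 = 0.7438506
(Column j=1 coincides with Simpson's rule on the same nodes.)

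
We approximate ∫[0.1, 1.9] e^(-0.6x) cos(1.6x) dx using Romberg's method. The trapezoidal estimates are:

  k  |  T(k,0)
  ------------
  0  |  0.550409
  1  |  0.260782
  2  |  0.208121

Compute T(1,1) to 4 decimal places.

T(1,1) = 0.260782 + (0.260782 − 0.550409)/3 = 0.164240

0.1642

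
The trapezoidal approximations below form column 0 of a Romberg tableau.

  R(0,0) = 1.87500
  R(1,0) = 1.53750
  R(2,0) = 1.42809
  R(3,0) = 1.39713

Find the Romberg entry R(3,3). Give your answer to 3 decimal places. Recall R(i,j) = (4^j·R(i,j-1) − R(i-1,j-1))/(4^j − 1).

R(1,1) = (4·1.53750 − 1.87500) / 3 = 1.42500
R(2,1) = 1.42809 + (1.42809 − 1.53750)/3 = 1.39162
R(3,1) = 1.39713 + (1.39713 − 1.42809)/3 = 1.38681
R(2,2) = 1.39162 + (1.39162 − 1.42500)/15 = 1.38939
R(3,2) = 1.38681 + (1.38681 − 1.39162)/15 = 1.38649
R(3,3) = 1.38649 + (1.38649 − 1.38939)/63 = 1.38644

1.386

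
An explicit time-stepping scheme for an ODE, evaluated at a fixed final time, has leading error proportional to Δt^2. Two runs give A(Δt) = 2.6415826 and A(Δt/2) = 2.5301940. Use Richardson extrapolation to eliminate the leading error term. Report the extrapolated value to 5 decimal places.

2.49306

The leading error scales as Δt^2; refining by a factor of 2 reduces it by 2^2 = 4.
Extrapolated value = (4·A(Δt/2) − A(Δt)) / (4 − 1)
= (4·2.5301940 − 2.6415826) / 3
= 7.4791934 / 3 = 2.4930645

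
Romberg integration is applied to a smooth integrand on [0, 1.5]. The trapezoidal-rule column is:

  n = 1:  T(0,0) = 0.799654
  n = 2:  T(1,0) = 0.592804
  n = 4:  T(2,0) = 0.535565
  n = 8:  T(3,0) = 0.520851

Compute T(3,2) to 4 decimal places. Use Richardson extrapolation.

0.5159

Richardson extrapolation on the trapezoidal column (denominator 4−1=3):
T(2,1) = 0.535565 + (0.535565 − 0.592804)/3 = 0.516485
T(3,1) = (4·0.520851 − 0.535565) / 3 = 0.515946
T(3,2) = (16·0.515946 − 0.516485) / 15 = 0.515910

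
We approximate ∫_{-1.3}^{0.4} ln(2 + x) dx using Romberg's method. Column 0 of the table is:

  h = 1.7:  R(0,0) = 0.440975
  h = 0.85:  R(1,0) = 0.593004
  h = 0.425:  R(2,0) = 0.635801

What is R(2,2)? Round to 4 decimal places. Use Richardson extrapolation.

0.6505

R(1,1) = (4·0.593004 − 0.440975) / 3 = 0.643680
R(2,1) = (4·0.635801 − 0.593004) / 3 = 0.650067
R(2,2) = 0.650067 + (0.650067 − 0.643680)/15 = 0.650493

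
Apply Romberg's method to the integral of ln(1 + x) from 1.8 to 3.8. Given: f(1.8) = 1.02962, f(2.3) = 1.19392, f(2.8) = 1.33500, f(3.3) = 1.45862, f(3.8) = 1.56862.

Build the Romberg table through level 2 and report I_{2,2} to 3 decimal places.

2.646

I_{0,0} (trapezoid, 1 panel, h=2.0000): 2.59824
I_{1,0} (trapezoid, 2 panels, h=1.0000): 2.63412
I_{2,0} (trapezoid, 4 panels, h=0.5000): 2.64333
I_{1,1} = 2.63412 + (2.63412 − 2.59824)/3 = 2.64608
I_{2,1} = 2.64333 + (2.64333 − 2.63412)/3 = 2.64640
I_{2,2} = 2.64640 + (2.64640 − 2.64608)/15 = 2.64642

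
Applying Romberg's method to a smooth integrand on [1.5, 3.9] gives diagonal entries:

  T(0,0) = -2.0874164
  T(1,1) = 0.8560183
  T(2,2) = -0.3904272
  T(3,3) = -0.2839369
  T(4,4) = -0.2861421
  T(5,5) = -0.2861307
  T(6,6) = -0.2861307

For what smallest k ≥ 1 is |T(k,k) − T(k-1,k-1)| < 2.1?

|T(1,1) − T(0,0)| = 2.9434347 ≥ 2.1
|T(2,2) − T(1,1)| = 1.2464455 < 2.1

k = 2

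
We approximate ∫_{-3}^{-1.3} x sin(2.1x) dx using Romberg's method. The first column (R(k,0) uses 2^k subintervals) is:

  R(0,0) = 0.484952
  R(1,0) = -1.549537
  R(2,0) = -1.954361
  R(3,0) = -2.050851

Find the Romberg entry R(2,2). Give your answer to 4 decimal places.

-2.0801

Richardson extrapolation on the trapezoidal column (denominator 4−1=3):
R(1,1) = (4·(-1.549537) − 0.484952) / 3 = -2.227700
R(2,1) = -1.954361 + (-1.954361 − (-1.549537))/3 = -2.089302
R(2,2) = -2.089302 + (-2.089302 − (-2.227700))/15 = -2.080075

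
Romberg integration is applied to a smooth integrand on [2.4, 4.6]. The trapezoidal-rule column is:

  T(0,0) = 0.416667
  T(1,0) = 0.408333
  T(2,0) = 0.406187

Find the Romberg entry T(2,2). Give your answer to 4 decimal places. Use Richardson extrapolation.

Richardson extrapolation on the trapezoidal column (denominator 4−1=3):
T(1,1) = (4·0.408333 − 0.416667) / 3 = 0.405555
T(2,1) = 0.406187 + (0.406187 − 0.408333)/3 = 0.405472
T(2,2) = 0.405472 + (0.405472 − 0.405555)/15 = 0.405466
(Column j=1 coincides with Simpson's rule on the same nodes.)

0.4055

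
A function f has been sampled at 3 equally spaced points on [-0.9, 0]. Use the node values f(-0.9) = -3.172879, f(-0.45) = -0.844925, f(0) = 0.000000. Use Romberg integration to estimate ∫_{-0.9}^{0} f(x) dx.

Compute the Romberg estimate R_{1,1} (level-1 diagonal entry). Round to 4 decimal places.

-0.9829

R_{0,0} (trapezoid, 1 panel, h=0.9000): -1.427796
R_{1,0} (trapezoid, 2 panels, h=0.4500): -1.094114
R_{1,1} = -1.094114 + (-1.094114 − (-1.427796))/3 = -0.982887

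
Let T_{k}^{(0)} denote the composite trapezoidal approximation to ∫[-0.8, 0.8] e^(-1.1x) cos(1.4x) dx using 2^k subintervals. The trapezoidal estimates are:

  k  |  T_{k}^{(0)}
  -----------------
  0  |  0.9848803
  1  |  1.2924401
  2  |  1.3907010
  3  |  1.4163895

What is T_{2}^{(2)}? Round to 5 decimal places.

Richardson extrapolation on the trapezoidal column (denominator 4−1=3):
T_{1}^{(1)} = (4·1.2924401 − 0.9848803) / 3 = 1.3949600
T_{2}^{(1)} = (4·1.3907010 − 1.2924401) / 3 = 1.4234546
T_{2}^{(2)} = 1.4234546 + (1.4234546 − 1.3949600)/15 = 1.4253542

1.42535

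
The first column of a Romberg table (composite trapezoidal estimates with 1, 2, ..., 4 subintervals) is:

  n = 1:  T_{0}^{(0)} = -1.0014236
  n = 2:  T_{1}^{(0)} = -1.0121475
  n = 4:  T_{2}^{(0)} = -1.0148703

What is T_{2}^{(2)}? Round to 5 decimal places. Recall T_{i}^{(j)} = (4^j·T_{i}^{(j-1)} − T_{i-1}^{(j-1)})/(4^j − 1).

-1.01578

T_{1}^{(1)} = -1.0121475 + (-1.0121475 − (-1.0014236))/3 = -1.0157221
T_{2}^{(1)} = (4·(-1.0148703) − (-1.0121475)) / 3 = -1.0157779
T_{2}^{(2)} = -1.0157779 + (-1.0157779 − (-1.0157221))/15 = -1.0157816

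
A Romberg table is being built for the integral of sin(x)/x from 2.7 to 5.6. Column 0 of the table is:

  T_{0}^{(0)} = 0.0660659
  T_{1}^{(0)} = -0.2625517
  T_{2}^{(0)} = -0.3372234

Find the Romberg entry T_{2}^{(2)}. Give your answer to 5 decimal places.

Richardson extrapolation on the trapezoidal column (denominator 4−1=3):
T_{1}^{(1)} = -0.2625517 + (-0.2625517 − 0.0660659)/3 = -0.3720909
T_{2}^{(1)} = -0.3372234 + (-0.3372234 − (-0.2625517))/3 = -0.3621140
T_{2}^{(2)} = -0.3621140 + (-0.3621140 − (-0.3720909))/15 = -0.3614489

-0.36145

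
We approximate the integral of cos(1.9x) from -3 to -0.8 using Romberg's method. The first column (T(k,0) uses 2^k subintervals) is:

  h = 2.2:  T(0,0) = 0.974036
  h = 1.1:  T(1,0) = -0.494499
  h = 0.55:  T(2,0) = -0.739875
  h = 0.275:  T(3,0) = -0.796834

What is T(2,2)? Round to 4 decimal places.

-0.8108

T(1,1) = (4·(-0.494499) − 0.974036) / 3 = -0.984011
T(2,1) = -0.739875 + (-0.739875 − (-0.494499))/3 = -0.821667
T(2,2) = (16·(-0.821667) − (-0.984011)) / 15 = -0.810844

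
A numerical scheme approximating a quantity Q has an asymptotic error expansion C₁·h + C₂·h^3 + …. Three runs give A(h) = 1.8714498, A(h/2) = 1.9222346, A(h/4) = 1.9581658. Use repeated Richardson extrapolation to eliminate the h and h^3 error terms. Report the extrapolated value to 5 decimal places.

1.99711

First eliminate the h term (factor 2^1 = 2):
  B₁ = (2·1.9222346 − 1.8714498)/1 = 1.9730194
  B₂ = (2·1.9581658 − 1.9222346)/1 = 1.9940970
Then eliminate the h^3 term (factor 2^3 = 8):
  (8·1.9940970 − 1.9730194)/7 = 1.9971081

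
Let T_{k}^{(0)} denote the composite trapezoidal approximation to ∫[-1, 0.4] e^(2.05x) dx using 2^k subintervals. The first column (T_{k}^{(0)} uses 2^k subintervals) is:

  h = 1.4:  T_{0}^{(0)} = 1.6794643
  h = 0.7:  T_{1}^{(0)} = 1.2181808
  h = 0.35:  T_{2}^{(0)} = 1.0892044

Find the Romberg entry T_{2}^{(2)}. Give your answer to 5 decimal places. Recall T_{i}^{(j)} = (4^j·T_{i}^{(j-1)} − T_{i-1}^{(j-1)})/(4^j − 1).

T_{1}^{(1)} = (4·1.2181808 − 1.6794643) / 3 = 1.0644196
T_{2}^{(1)} = 1.0892044 + (1.0892044 − 1.2181808)/3 = 1.0462123
T_{2}^{(2)} = (16·1.0462123 − 1.0644196) / 15 = 1.0449985

1.04500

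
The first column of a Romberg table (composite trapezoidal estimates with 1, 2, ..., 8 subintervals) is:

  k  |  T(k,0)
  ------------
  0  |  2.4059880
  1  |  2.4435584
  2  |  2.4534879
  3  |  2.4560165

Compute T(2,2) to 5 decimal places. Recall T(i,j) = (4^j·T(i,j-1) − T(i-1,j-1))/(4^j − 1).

2.45685

T(1,1) = 2.4435584 + (2.4435584 − 2.4059880)/3 = 2.4560819
T(2,1) = (4·2.4534879 − 2.4435584) / 3 = 2.4567977
T(2,2) = (16·2.4567977 − 2.4560819) / 15 = 2.4568454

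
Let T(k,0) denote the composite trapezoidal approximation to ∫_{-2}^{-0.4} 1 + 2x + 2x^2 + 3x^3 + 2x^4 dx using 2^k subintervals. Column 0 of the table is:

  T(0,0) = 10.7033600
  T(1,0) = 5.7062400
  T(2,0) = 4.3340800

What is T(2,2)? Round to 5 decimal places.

3.86577

T(1,1) = (4·5.7062400 − 10.7033600) / 3 = 4.0405333
T(2,1) = (4·4.3340800 − 5.7062400) / 3 = 3.8766933
T(2,2) = (16·3.8766933 − 4.0405333) / 15 = 3.8657706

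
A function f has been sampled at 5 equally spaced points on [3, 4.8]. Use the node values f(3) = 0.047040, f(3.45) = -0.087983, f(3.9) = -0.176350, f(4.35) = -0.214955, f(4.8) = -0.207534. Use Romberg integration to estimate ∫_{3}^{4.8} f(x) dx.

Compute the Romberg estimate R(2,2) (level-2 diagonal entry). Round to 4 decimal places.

R(0,0) (trapezoid, 1 panel, h=1.8000): -0.144445
R(1,0) (trapezoid, 2 panels, h=0.9000): -0.230937
R(2,0) (trapezoid, 4 panels, h=0.4500): -0.251791
R(1,1) = -0.230937 + (-0.230937 − (-0.144445))/3 = -0.259768
R(2,1) = -0.251791 + (-0.251791 − (-0.230937))/3 = -0.258742
R(2,2) = -0.258742 + (-0.258742 − (-0.259768))/15 = -0.258674

-0.2587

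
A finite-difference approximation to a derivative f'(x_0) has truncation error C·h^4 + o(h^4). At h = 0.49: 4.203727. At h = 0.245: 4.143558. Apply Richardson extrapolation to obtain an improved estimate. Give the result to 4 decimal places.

The leading error scales as h^4; refining by a factor of 2 reduces it by 2^4 = 16.
Extrapolated value = (16·A(h/2) − A(h)) / (16 − 1)
= (16·4.143558 − 4.203727) / 15
= 62.093201 / 15 = 4.139547

4.1395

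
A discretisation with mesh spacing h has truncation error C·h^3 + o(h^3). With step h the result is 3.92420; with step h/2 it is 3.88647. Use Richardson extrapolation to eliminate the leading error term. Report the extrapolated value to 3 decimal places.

The leading error scales as h^3; refining by a factor of 2 reduces it by 2^3 = 8.
Extrapolated value = (8·A(h/2) − A(h)) / (8 − 1)
= (8·3.88647 − 3.92420) / 7
= 27.16756 / 7 = 3.88108

3.881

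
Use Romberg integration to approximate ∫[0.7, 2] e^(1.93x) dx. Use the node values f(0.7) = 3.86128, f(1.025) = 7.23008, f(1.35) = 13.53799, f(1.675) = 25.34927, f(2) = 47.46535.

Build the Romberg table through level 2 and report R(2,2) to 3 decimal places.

R(0,0) (trapezoid, 1 panel, h=1.3000): 33.36231
R(1,0) (trapezoid, 2 panels, h=0.6500): 25.48085
R(2,0) (trapezoid, 4 panels, h=0.3250): 23.32871
R(1,1) = 25.48085 + (25.48085 − 33.36231)/3 = 22.85370
R(2,1) = 23.32871 + (23.32871 − 25.48085)/3 = 22.61133
R(2,2) = 22.61133 + (22.61133 − 22.85370)/15 = 22.59517

22.595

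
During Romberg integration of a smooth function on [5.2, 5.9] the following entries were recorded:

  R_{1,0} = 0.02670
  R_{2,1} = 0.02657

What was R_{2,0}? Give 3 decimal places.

0.027

From R_{2,1} = (4·R_{2,0} − R_{1,0})/3, solve for R_{2,0}:
4·R_{2,0} = 3·0.02657 + 0.02670 = 0.10641
R_{2,0} = 0.02660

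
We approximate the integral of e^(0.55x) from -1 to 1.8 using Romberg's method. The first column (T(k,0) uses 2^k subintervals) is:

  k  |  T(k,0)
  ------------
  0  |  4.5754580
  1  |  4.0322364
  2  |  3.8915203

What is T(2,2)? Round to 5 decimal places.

Richardson extrapolation on the trapezoidal column (denominator 4−1=3):
T(1,1) = (4·4.0322364 − 4.5754580) / 3 = 3.8511625
T(2,1) = 3.8915203 + (3.8915203 − 4.0322364)/3 = 3.8446149
T(2,2) = (16·3.8446149 − 3.8511625) / 15 = 3.8441784

3.84418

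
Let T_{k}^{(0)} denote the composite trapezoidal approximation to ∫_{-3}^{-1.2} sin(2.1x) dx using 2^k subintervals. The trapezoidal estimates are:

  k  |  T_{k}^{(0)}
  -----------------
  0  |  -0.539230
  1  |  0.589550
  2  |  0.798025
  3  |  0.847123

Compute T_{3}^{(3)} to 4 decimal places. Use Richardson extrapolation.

0.8633

Richardson extrapolation on the trapezoidal column (denominator 4−1=3):
T_{1}^{(1)} = 0.589550 + (0.589550 − (-0.539230))/3 = 0.965810
T_{2}^{(1)} = (4·0.798025 − 0.589550) / 3 = 0.867517
T_{3}^{(1)} = 0.847123 + (0.847123 − 0.798025)/3 = 0.863489
T_{2}^{(2)} = (16·0.867517 − 0.965810) / 15 = 0.860964
T_{3}^{(2)} = (16·0.863489 − 0.867517) / 15 = 0.863220
T_{3}^{(3)} = 0.863220 + (0.863220 − 0.860964)/63 = 0.863256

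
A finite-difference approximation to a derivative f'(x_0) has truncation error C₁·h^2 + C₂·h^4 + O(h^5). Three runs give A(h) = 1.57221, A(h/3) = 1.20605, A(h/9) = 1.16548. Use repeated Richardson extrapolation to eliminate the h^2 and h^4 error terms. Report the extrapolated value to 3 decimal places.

First eliminate the h^2 term (factor 3^2 = 9):
  B₁ = (9·1.20605 − 1.57221)/8 = 1.16028
  B₂ = (9·1.16548 − 1.20605)/8 = 1.16041
Then eliminate the h^4 term (factor 3^4 = 81):
  (81·1.16041 − 1.16028)/80 = 1.16041

1.160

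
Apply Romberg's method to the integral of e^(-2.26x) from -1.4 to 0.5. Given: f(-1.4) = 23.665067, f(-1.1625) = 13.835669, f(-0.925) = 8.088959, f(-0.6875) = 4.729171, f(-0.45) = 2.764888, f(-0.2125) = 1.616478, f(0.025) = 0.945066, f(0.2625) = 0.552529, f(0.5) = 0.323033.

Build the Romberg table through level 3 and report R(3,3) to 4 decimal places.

10.3285

R(0,0) (trapezoid, 1 panel, h=1.9000): 22.788695
R(1,0) (trapezoid, 2 panels, h=0.9500): 14.020991
R(2,0) (trapezoid, 4 panels, h=0.4750): 11.301657
R(3,0) (trapezoid, 8 panels, h=0.2375): 10.575117
R(1,1) = 14.020991 + (14.020991 − 22.788695)/3 = 11.098423
R(2,1) = 11.301657 + (11.301657 − 14.020991)/3 = 10.395212
R(3,1) = 10.575117 + (10.575117 − 11.301657)/3 = 10.332937
R(2,2) = 10.395212 + (10.395212 − 11.098423)/15 = 10.348331
R(3,2) = 10.332937 + (10.332937 − 10.395212)/15 = 10.328785
R(3,3) = 10.328785 + (10.328785 − 10.348331)/63 = 10.328475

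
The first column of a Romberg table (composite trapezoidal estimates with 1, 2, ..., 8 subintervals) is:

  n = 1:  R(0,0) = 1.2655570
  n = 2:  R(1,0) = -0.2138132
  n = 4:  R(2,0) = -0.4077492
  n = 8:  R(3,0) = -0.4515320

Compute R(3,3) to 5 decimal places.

R(1,1) = -0.2138132 + (-0.2138132 − 1.2655570)/3 = -0.7069366
R(2,1) = -0.4077492 + (-0.4077492 − (-0.2138132))/3 = -0.4723945
R(3,1) = -0.4515320 + (-0.4515320 − (-0.4077492))/3 = -0.4661263
R(2,2) = -0.4723945 + (-0.4723945 − (-0.7069366))/15 = -0.4567584
R(3,2) = -0.4661263 + (-0.4661263 − (-0.4723945))/15 = -0.4657084
R(3,3) = -0.4657084 + (-0.4657084 − (-0.4567584))/63 = -0.4658505

-0.46585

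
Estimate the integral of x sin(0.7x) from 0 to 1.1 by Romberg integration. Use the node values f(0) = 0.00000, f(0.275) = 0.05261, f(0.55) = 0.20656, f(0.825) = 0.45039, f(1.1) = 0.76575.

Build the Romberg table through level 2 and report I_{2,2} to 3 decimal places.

I_{0,0} (trapezoid, 1 panel, h=1.1000): 0.42116
I_{1,0} (trapezoid, 2 panels, h=0.5500): 0.32419
I_{2,0} (trapezoid, 4 panels, h=0.2750): 0.30042
I_{1,1} = 0.32419 + (0.32419 − 0.42116)/3 = 0.29187
I_{2,1} = 0.30042 + (0.30042 − 0.32419)/3 = 0.29250
I_{2,2} = 0.29250 + (0.29250 − 0.29187)/15 = 0.29254

0.293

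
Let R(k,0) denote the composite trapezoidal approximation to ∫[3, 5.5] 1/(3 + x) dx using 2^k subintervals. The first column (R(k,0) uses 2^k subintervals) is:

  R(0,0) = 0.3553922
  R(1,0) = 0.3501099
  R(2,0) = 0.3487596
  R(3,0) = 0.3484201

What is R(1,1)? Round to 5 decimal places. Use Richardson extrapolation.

Richardson extrapolation on the trapezoidal column (denominator 4−1=3):
R(1,1) = (4·0.3501099 − 0.3553922) / 3 = 0.3483491

0.34835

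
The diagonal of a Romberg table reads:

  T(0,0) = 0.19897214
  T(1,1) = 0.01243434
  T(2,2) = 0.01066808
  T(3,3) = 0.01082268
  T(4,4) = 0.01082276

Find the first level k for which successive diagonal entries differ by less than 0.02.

k = 2

|T(1,1) − T(0,0)| = 0.18653780 ≥ 0.02
|T(2,2) − T(1,1)| = 0.00176626 < 0.02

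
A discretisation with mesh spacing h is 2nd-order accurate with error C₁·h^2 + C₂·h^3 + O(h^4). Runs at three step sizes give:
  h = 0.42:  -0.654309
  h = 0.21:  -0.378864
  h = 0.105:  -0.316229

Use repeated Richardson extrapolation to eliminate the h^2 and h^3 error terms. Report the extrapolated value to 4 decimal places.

-0.2965

First eliminate the h^2 term (factor 2^2 = 4):
  B₁ = (4·(-0.378864) − (-0.654309))/3 = -0.287049
  B₂ = (4·(-0.316229) − (-0.378864))/3 = -0.295351
Then eliminate the h^3 term (factor 2^3 = 8):
  (8·(-0.295351) − (-0.287049))/7 = -0.296537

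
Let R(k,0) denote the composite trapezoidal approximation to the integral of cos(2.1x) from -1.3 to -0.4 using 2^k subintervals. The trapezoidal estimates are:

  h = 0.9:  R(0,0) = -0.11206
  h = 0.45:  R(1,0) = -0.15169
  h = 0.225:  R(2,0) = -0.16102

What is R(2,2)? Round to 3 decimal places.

-0.164

Richardson extrapolation on the trapezoidal column (denominator 4−1=3):
R(1,1) = -0.15169 + (-0.15169 − (-0.11206))/3 = -0.16490
R(2,1) = -0.16102 + (-0.16102 − (-0.15169))/3 = -0.16413
R(2,2) = (16·(-0.16413) − (-0.16490)) / 15 = -0.16408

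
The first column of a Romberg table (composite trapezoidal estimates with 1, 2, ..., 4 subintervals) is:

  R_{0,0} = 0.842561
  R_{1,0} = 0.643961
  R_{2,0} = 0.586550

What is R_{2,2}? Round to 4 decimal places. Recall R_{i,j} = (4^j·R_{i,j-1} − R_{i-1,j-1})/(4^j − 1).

0.5667

R_{1,1} = 0.643961 + (0.643961 − 0.842561)/3 = 0.577761
R_{2,1} = 0.586550 + (0.586550 − 0.643961)/3 = 0.567413
R_{2,2} = 0.567413 + (0.567413 − 0.577761)/15 = 0.566723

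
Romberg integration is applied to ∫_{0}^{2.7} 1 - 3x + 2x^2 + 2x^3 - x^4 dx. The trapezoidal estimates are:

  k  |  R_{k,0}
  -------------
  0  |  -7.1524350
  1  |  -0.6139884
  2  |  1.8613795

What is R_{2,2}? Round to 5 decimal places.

2.76124

Richardson extrapolation on the trapezoidal column (denominator 4−1=3):
R_{1,1} = -0.6139884 + (-0.6139884 − (-7.1524350))/3 = 1.5654938
R_{2,1} = 1.8613795 + (1.8613795 − (-0.6139884))/3 = 2.6865021
R_{2,2} = 2.6865021 + (2.6865021 − 1.5654938)/15 = 2.7612360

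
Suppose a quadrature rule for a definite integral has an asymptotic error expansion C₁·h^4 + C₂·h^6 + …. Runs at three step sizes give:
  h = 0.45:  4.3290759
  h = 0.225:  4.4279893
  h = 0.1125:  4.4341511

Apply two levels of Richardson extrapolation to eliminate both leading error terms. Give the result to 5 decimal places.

First eliminate the h^4 term (factor 2^4 = 16):
  B₁ = (16·4.4279893 − 4.3290759)/15 = 4.4345835
  B₂ = (16·4.4341511 − 4.4279893)/15 = 4.4345619
Then eliminate the h^6 term (factor 2^6 = 64):
  (64·4.4345619 − 4.4345835)/63 = 4.4345616

4.43456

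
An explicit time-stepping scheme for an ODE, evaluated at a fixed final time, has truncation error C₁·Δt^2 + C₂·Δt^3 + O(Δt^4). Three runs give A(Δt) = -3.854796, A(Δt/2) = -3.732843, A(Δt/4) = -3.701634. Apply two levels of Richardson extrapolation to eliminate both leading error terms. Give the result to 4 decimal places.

-3.6911

First eliminate the Δt^2 term (factor 2^2 = 4):
  B₁ = (4·(-3.732843) − (-3.854796))/3 = -3.692192
  B₂ = (4·(-3.701634) − (-3.732843))/3 = -3.691231
Then eliminate the Δt^3 term (factor 2^3 = 8):
  (8·(-3.691231) − (-3.692192))/7 = -3.691094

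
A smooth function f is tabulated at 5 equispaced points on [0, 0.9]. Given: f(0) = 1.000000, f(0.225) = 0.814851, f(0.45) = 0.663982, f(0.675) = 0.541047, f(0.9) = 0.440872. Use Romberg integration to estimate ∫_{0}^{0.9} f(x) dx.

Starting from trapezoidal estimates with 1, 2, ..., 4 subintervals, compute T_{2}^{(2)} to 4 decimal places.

0.6144

T_{0}^{(0)} (trapezoid, 1 panel, h=0.9000): 0.648392
T_{1}^{(0)} (trapezoid, 2 panels, h=0.4500): 0.622988
T_{2}^{(0)} (trapezoid, 4 panels, h=0.2250): 0.616571
T_{1}^{(1)} = 0.622988 + (0.622988 − 0.648392)/3 = 0.614520
T_{2}^{(1)} = 0.616571 + (0.616571 − 0.622988)/3 = 0.614432
T_{2}^{(2)} = 0.614432 + (0.614432 − 0.614520)/15 = 0.614426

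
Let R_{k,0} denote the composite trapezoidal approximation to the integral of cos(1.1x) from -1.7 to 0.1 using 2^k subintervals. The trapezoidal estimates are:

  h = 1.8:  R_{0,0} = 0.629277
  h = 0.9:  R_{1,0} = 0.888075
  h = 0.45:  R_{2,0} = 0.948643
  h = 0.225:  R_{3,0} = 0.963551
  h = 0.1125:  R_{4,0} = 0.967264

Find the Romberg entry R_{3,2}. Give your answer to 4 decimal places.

0.9685

Richardson extrapolation on the trapezoidal column (denominator 4−1=3):
R_{2,1} = (4·0.948643 − 0.888075) / 3 = 0.968832
R_{3,1} = (4·0.963551 − 0.948643) / 3 = 0.968520
R_{3,2} = 0.968520 + (0.968520 − 0.968832)/15 = 0.968499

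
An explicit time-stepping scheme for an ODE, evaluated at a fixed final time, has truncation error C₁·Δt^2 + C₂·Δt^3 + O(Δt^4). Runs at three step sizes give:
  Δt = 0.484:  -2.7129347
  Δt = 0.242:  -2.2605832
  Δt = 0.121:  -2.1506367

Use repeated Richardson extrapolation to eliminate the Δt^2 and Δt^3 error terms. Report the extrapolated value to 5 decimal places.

-2.11459

First eliminate the Δt^2 term (factor 2^2 = 4):
  B₁ = (4·(-2.2605832) − (-2.7129347))/3 = -2.1097994
  B₂ = (4·(-2.1506367) − (-2.2605832))/3 = -2.1139879
Then eliminate the Δt^3 term (factor 2^3 = 8):
  (8·(-2.1139879) − (-2.1097994))/7 = -2.1145863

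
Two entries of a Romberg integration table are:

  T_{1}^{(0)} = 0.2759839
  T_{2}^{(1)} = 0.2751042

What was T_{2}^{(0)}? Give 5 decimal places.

0.27532

From T_{2}^{(1)} = (4·T_{2}^{(0)} − T_{1}^{(0)})/3, solve for T_{2}^{(0)}:
4·T_{2}^{(0)} = 3·0.2751042 + 0.2759839 = 1.1012965
T_{2}^{(0)} = 0.2753241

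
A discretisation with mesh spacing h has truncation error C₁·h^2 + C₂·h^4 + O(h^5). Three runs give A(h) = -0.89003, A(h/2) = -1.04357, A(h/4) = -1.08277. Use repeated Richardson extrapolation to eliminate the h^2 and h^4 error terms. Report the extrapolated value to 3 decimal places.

-1.096

First eliminate the h^2 term (factor 2^2 = 4):
  B₁ = (4·(-1.04357) − (-0.89003))/3 = -1.09475
  B₂ = (4·(-1.08277) − (-1.04357))/3 = -1.09584
Then eliminate the h^4 term (factor 2^4 = 16):
  (16·(-1.09584) − (-1.09475))/15 = -1.09591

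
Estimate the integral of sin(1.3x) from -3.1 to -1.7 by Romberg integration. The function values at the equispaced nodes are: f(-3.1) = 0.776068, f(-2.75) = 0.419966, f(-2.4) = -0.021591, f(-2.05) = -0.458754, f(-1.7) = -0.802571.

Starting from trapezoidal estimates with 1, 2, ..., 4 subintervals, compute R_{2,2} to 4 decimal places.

-0.0262

R_{0,0} (trapezoid, 1 panel, h=1.4000): -0.018552
R_{1,0} (trapezoid, 2 panels, h=0.7000): -0.024390
R_{2,0} (trapezoid, 4 panels, h=0.3500): -0.025771
R_{1,1} = -0.024390 + (-0.024390 − (-0.018552))/3 = -0.026336
R_{2,1} = -0.025771 + (-0.025771 − (-0.024390))/3 = -0.026231
R_{2,2} = -0.026231 + (-0.026231 − (-0.026336))/15 = -0.026224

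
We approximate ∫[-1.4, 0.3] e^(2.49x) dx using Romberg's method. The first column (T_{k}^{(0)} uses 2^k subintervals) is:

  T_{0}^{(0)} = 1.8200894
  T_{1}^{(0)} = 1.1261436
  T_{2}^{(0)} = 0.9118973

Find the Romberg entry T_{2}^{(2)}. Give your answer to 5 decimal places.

T_{1}^{(1)} = (4·1.1261436 − 1.8200894) / 3 = 0.8948283
T_{2}^{(1)} = (4·0.9118973 − 1.1261436) / 3 = 0.8404819
T_{2}^{(2)} = (16·0.8404819 − 0.8948283) / 15 = 0.8368588

0.83686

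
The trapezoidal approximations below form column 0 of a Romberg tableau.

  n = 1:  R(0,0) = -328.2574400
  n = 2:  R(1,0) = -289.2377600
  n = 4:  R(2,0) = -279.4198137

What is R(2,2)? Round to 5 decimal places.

-276.14156

R(1,1) = (4·(-289.2377600) − (-328.2574400)) / 3 = -276.2312000
R(2,1) = -279.4198137 + (-279.4198137 − (-289.2377600))/3 = -276.1471649
R(2,2) = -276.1471649 + (-276.1471649 − (-276.2312000))/15 = -276.1415626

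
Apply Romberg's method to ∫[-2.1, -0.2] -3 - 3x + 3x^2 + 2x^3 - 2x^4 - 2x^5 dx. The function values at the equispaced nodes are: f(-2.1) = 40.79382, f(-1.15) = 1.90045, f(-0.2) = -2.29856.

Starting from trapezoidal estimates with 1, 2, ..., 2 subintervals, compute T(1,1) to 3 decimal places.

T(0,0) (trapezoid, 1 panel, h=1.9000): 36.57050
T(1,0) (trapezoid, 2 panels, h=0.9500): 20.09068
T(1,1) = 20.09068 + (20.09068 − 36.57050)/3 = 14.59741

14.597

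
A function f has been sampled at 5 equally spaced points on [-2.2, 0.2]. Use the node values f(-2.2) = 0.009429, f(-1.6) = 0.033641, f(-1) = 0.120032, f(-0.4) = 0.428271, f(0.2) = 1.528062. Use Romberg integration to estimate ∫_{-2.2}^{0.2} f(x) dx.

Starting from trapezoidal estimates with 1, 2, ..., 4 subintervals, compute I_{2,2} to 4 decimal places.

0.7196

I_{0,0} (trapezoid, 1 panel, h=2.4000): 1.844989
I_{1,0} (trapezoid, 2 panels, h=1.2000): 1.066533
I_{2,0} (trapezoid, 4 panels, h=0.6000): 0.810414
I_{1,1} = 1.066533 + (1.066533 − 1.844989)/3 = 0.807048
I_{2,1} = 0.810414 + (0.810414 − 1.066533)/3 = 0.725041
I_{2,2} = 0.725041 + (0.725041 − 0.807048)/15 = 0.719574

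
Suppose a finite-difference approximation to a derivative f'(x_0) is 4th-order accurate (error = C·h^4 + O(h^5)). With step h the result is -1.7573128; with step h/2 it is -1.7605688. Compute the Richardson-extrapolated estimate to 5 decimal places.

Extrapolated value = (16·A(h/2) − A(h)) / (16 − 1)
= (16·(-1.7605688) − (-1.7573128)) / 15
= -26.4117880 / 15 = -1.7607859

-1.76079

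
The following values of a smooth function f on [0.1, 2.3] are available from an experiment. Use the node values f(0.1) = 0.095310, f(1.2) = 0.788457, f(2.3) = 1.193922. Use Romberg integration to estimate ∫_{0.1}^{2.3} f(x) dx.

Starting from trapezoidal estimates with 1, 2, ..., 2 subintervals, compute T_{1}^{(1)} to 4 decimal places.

1.6291

T_{0}^{(0)} (trapezoid, 1 panel, h=2.2000): 1.418155
T_{1}^{(0)} (trapezoid, 2 panels, h=1.1000): 1.576380
T_{1}^{(1)} = 1.576380 + (1.576380 − 1.418155)/3 = 1.629122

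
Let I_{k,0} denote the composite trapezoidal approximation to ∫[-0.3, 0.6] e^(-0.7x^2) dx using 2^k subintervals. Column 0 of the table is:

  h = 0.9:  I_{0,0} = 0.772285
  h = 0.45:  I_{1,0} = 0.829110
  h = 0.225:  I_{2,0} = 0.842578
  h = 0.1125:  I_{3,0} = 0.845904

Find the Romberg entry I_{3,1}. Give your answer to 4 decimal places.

0.8470

I_{3,1} = (4·0.845904 − 0.842578) / 3 = 0.847013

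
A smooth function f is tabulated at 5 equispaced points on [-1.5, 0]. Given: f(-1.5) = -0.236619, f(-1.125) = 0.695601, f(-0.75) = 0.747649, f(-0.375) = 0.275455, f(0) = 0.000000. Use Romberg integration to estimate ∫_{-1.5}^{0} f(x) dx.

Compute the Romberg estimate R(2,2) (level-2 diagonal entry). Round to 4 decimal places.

0.6398

R(0,0) (trapezoid, 1 panel, h=1.5000): -0.177464
R(1,0) (trapezoid, 2 panels, h=0.7500): 0.472005
R(2,0) (trapezoid, 4 panels, h=0.3750): 0.600148
R(1,1) = 0.472005 + (0.472005 − (-0.177464))/3 = 0.688495
R(2,1) = 0.600148 + (0.600148 − 0.472005)/3 = 0.642862
R(2,2) = 0.642862 + (0.642862 − 0.688495)/15 = 0.639820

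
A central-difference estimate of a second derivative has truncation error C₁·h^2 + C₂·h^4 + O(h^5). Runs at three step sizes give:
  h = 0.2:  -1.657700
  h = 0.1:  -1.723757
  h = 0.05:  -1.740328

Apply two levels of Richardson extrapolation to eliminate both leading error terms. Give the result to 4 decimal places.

First eliminate the h^2 term (factor 2^2 = 4):
  B₁ = (4·(-1.723757) − (-1.657700))/3 = -1.745776
  B₂ = (4·(-1.740328) − (-1.723757))/3 = -1.745852
Then eliminate the h^4 term (factor 2^4 = 16):
  (16·(-1.745852) − (-1.745776))/15 = -1.745857

-1.7459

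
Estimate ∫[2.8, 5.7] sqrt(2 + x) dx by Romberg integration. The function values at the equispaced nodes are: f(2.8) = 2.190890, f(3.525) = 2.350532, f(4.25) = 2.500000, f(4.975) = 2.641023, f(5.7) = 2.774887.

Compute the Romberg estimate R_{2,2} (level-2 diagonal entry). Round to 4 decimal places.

7.2336

R_{0,0} (trapezoid, 1 panel, h=2.9000): 7.200377
R_{1,0} (trapezoid, 2 panels, h=1.4500): 7.225188
R_{2,0} (trapezoid, 4 panels, h=0.7250): 7.231472
R_{1,1} = 7.225188 + (7.225188 − 7.200377)/3 = 7.233458
R_{2,1} = 7.231472 + (7.231472 − 7.225188)/3 = 7.233567
R_{2,2} = 7.233567 + (7.233567 − 7.233458)/15 = 7.233574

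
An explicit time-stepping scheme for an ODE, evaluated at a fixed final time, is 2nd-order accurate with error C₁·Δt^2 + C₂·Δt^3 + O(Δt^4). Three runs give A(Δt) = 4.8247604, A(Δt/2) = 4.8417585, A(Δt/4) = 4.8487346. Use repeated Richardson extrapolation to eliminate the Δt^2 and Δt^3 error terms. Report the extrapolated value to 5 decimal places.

First eliminate the Δt^2 term (factor 2^2 = 4):
  B₁ = (4·4.8417585 − 4.8247604)/3 = 4.8474245
  B₂ = (4·4.8487346 − 4.8417585)/3 = 4.8510600
Then eliminate the Δt^3 term (factor 2^3 = 8):
  (8·4.8510600 − 4.8474245)/7 = 4.8515794

4.85158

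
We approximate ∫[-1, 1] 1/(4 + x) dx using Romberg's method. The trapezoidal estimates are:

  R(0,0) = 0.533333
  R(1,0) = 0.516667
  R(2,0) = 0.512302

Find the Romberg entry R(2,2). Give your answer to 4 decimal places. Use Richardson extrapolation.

R(1,1) = (4·0.516667 − 0.533333) / 3 = 0.511112
R(2,1) = 0.512302 + (0.512302 − 0.516667)/3 = 0.510847
R(2,2) = 0.510847 + (0.510847 − 0.511112)/15 = 0.510829
(Column j=1 coincides with Simpson's rule on the same nodes.)

0.5108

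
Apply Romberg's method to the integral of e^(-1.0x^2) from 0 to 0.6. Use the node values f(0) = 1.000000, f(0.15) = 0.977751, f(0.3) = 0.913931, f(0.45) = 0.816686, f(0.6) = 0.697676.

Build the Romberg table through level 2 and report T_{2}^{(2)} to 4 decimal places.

0.5352

T_{0}^{(0)} (trapezoid, 1 panel, h=0.6000): 0.509303
T_{1}^{(0)} (trapezoid, 2 panels, h=0.3000): 0.528831
T_{2}^{(0)} (trapezoid, 4 panels, h=0.1500): 0.533581
T_{1}^{(1)} = 0.528831 + (0.528831 − 0.509303)/3 = 0.535340
T_{2}^{(1)} = 0.533581 + (0.533581 − 0.528831)/3 = 0.535164
T_{2}^{(2)} = 0.535164 + (0.535164 − 0.535340)/15 = 0.535152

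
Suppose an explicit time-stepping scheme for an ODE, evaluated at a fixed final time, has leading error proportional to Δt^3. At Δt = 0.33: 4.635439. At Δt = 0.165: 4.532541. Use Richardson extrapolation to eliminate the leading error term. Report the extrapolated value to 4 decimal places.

The leading error scales as Δt^3; refining by a factor of 2 reduces it by 2^3 = 8.
Extrapolated value = (8·A(Δt/2) − A(Δt)) / (8 − 1)
= (8·4.532541 − 4.635439) / 7
= 31.624889 / 7 = 4.517841

4.5178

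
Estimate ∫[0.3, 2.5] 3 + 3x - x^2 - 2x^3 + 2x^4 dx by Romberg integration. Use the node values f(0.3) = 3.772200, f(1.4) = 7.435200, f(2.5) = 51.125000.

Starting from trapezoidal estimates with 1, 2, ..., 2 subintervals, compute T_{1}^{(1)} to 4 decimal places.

31.0339

T_{0}^{(0)} (trapezoid, 1 panel, h=2.2000): 60.386920
T_{1}^{(0)} (trapezoid, 2 panels, h=1.1000): 38.372180
T_{1}^{(1)} = 38.372180 + (38.372180 − 60.386920)/3 = 31.033933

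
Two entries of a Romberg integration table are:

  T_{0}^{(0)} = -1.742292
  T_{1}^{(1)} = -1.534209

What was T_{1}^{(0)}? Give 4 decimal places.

-1.5862

From T_{1}^{(1)} = (4·T_{1}^{(0)} − T_{0}^{(0)})/3, solve for T_{1}^{(0)}:
4·T_{1}^{(0)} = 3·(-1.534209) + (-1.742292) = -6.344919
T_{1}^{(0)} = -1.586230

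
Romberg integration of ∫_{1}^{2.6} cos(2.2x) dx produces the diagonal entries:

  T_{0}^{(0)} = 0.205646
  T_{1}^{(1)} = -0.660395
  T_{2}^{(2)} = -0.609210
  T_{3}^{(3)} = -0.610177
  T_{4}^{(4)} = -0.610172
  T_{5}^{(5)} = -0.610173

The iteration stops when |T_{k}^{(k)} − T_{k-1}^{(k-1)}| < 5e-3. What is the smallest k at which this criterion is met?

|T_{1}^{(1)} − T_{0}^{(0)}| = 0.866041 ≥ 5e-3
|T_{2}^{(2)} − T_{1}^{(1)}| = 0.051185 ≥ 5e-3
|T_{3}^{(3)} − T_{2}^{(2)}| = 0.000967 < 5e-3

k = 3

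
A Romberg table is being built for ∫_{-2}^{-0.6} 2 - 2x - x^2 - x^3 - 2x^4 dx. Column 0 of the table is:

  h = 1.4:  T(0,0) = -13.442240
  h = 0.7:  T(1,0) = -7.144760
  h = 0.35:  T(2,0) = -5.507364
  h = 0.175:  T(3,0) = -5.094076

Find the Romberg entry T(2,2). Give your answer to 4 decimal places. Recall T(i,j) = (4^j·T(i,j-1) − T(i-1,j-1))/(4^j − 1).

Richardson extrapolation on the trapezoidal column (denominator 4−1=3):
T(1,1) = -7.144760 + (-7.144760 − (-13.442240))/3 = -5.045600
T(2,1) = (4·(-5.507364) − (-7.144760)) / 3 = -4.961565
T(2,2) = (16·(-4.961565) − (-5.045600)) / 15 = -4.955963
(Column j=1 coincides with Simpson's rule on the same nodes.)

-4.9560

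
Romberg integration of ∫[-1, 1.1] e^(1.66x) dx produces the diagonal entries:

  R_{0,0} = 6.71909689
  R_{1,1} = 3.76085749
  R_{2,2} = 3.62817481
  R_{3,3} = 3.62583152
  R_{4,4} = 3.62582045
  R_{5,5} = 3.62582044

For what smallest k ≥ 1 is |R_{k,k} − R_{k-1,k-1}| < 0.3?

k = 2

|R_{1,1} − R_{0,0}| = 2.95823940 ≥ 0.3
|R_{2,2} − R_{1,1}| = 0.13268268 < 0.3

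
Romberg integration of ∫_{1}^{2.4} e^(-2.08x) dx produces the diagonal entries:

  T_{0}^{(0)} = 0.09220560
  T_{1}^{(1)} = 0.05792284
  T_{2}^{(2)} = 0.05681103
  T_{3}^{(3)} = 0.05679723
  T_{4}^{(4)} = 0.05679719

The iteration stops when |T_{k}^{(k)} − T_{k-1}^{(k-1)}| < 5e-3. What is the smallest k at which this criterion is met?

|T_{1}^{(1)} − T_{0}^{(0)}| = 0.03428276 ≥ 5e-3
|T_{2}^{(2)} − T_{1}^{(1)}| = 0.00111181 < 5e-3

k = 2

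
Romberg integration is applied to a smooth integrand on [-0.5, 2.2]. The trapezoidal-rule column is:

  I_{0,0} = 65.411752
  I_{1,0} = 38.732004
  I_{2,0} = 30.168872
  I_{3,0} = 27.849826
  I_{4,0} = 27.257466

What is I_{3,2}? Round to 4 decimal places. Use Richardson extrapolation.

27.0610

Richardson extrapolation on the trapezoidal column (denominator 4−1=3):
I_{2,1} = 30.168872 + (30.168872 − 38.732004)/3 = 27.314495
I_{3,1} = (4·27.849826 − 30.168872) / 3 = 27.076811
I_{3,2} = 27.076811 + (27.076811 − 27.314495)/15 = 27.060965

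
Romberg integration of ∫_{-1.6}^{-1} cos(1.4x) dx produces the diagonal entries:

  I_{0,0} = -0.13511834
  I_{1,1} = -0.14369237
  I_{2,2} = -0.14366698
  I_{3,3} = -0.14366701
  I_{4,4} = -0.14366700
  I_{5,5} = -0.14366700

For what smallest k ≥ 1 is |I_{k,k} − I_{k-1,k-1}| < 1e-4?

|I_{1,1} − I_{0,0}| = 0.00857403 ≥ 1e-4
|I_{2,2} − I_{1,1}| = 0.00002539 < 1e-4

k = 2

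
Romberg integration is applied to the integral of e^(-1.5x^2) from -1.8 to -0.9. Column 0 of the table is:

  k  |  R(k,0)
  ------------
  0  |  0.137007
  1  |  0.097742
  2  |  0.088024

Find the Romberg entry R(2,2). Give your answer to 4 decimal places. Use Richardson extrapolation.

R(1,1) = 0.097742 + (0.097742 − 0.137007)/3 = 0.084654
R(2,1) = (4·0.088024 − 0.097742) / 3 = 0.084785
R(2,2) = (16·0.084785 − 0.084654) / 15 = 0.084794

0.0848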